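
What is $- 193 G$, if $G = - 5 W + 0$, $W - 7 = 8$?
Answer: $14475$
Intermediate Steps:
$W = 15$ ($W = 7 + 8 = 15$)
$G = -75$ ($G = \left(-5\right) 15 + 0 = -75 + 0 = -75$)
$- 193 G = \left(-193\right) \left(-75\right) = 14475$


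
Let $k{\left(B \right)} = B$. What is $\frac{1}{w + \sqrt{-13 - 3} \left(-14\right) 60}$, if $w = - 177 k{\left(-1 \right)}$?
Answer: $\frac{59}{3773643} + \frac{1120 i}{3773643} \approx 1.5635 \cdot 10^{-5} + 0.0002968 i$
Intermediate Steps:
$w = 177$ ($w = \left(-177\right) \left(-1\right) = 177$)
$\frac{1}{w + \sqrt{-13 - 3} \left(-14\right) 60} = \frac{1}{177 + \sqrt{-13 - 3} \left(-14\right) 60} = \frac{1}{177 + \sqrt{-16} \left(-14\right) 60} = \frac{1}{177 + 4 i \left(-14\right) 60} = \frac{1}{177 + - 56 i 60} = \frac{1}{177 - 3360 i} = \frac{177 + 3360 i}{11320929}$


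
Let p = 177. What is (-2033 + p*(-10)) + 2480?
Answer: -1323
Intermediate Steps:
(-2033 + p*(-10)) + 2480 = (-2033 + 177*(-10)) + 2480 = (-2033 - 1770) + 2480 = -3803 + 2480 = -1323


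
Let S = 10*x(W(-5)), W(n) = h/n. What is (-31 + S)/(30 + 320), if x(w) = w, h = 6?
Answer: -43/350 ≈ -0.12286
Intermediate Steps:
W(n) = 6/n
S = -12 (S = 10*(6/(-5)) = 10*(6*(-⅕)) = 10*(-6/5) = -12)
(-31 + S)/(30 + 320) = (-31 - 12)/(30 + 320) = -43/350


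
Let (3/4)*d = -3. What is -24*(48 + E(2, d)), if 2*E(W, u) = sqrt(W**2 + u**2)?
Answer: -1152 - 24*sqrt(5) ≈ -1205.7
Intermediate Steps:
d = -4 (d = (4/3)*(-3) = -4)
E(W, u) = sqrt(W**2 + u**2)/2
-24*(48 + E(2, d)) = -24*(48 + sqrt(2**2 + (-4)**2)/2) = -24*(48 + sqrt(4 + 16)/2) = -24*(48 + sqrt(20)/2) = -24*(48 + (2*sqrt(5))/2) = -24*(48 + sqrt(5)) = -1152 - 24*sqrt(5)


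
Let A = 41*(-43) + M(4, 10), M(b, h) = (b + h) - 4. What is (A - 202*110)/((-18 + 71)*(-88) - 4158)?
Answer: 23973/8822 ≈ 2.7174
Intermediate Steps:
M(b, h) = -4 + b + h
A = -1753 (A = 41*(-43) + (-4 + 4 + 10) = -1763 + 10 = -1753)
(A - 202*110)/((-18 + 71)*(-88) - 4158) = (-1753 - 202*110)/((-18 + 71)*(-88) - 4158) = (-1753 - 22220)/(53*(-88) - 4158) = -23973/(-4664 - 4158) = -23973/(-8822) = -23973*(-1/8822) = 23973/8822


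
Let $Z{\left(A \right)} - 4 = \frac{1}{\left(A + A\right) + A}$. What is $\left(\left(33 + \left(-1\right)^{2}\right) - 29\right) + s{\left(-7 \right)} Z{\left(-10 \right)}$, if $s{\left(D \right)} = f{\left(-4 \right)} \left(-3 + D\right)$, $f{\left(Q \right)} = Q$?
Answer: $\frac{491}{3} \approx 163.67$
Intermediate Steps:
$s{\left(D \right)} = 12 - 4 D$ ($s{\left(D \right)} = - 4 \left(-3 + D\right) = 12 - 4 D$)
$Z{\left(A \right)} = 4 + \frac{1}{3 A}$ ($Z{\left(A \right)} = 4 + \frac{1}{\left(A + A\right) + A} = 4 + \frac{1}{2 A + A} = 4 + \frac{1}{3 A}$)
$\left(\left(33 + \left(-1\right)^{2}\right) - 29\right) + s{\left(-7 \right)} Z{\left(-10 \right)} = \left(\left(33 + \left(-1\right)^{2}\right) - 29\right) + \left(12 - -28\right) \left(4 + \frac{1}{3 \left(-10\right)}\right) = \left(\left(33 + 1\right) - 29\right) + \left(12 + 28\right) \left(4 + \frac{1}{3} \left(- \frac{1}{10}\right)\right) = \left(34 - 29\right) + 40 \left(4 - \frac{1}{30}\right) = 5 + 40 \cdot \frac{119}{30} = 5 + \frac{476}{3} = \frac{491}{3}$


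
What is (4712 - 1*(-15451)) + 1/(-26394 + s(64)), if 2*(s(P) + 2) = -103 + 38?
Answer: 1065755689/52857 ≈ 20163.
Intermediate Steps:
s(P) = -69/2 (s(P) = -2 + (-103 + 38)/2 = -2 + (½)*(-65) = -2 - 65/2 = -69/2)
(4712 - 1*(-15451)) + 1/(-26394 + s(64)) = (4712 - 1*(-15451)) + 1/(-26394 - 69/2) = (4712 + 15451) + 1/(-52857/2) = 20163 - 2/52857 = 1065755689/52857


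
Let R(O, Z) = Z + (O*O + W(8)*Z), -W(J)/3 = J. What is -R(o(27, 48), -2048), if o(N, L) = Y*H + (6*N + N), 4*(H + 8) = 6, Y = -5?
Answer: -384665/4 ≈ -96166.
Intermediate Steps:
H = -13/2 (H = -8 + (¼)*6 = -8 + 3/2 = -13/2 ≈ -6.5000)
W(J) = -3*J
o(N, L) = 65/2 + 7*N (o(N, L) = -5*(-13/2) + (6*N + N) = 65/2 + 7*N)
R(O, Z) = O² - 23*Z (R(O, Z) = Z + (O*O + (-3*8)*Z) = Z + (O² - 24*Z) = O² - 23*Z)
-R(o(27, 48), -2048) = -((65/2 + 7*27)² - 23*(-2048)) = -((65/2 + 189)² + 47104) = -((443/2)² + 47104) = -(196249/4 + 47104) = -1*384665/4 = -384665/4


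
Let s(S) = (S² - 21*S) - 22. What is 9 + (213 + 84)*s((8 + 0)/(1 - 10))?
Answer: -2239/3 ≈ -746.33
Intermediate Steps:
s(S) = -22 + S² - 21*S
9 + (213 + 84)*s((8 + 0)/(1 - 10)) = 9 + (213 + 84)*(-22 + ((8 + 0)/(1 - 10))² - 21*(8 + 0)/(1 - 10)) = 9 + 297*(-22 + (8/(-9))² - 168/(-9)) = 9 + 297*(-22 + (8*(-⅑))² - 168*(-1)/9) = 9 + 297*(-22 + (-8/9)² - 21*(-8/9)) = 9 + 297*(-22 + 64/81 + 56/3) = 9 + 297*(-206/81) = 9 - 2266/3 = -2239/3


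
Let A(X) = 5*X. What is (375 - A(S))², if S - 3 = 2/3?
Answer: 1144900/9 ≈ 1.2721e+5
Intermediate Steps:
S = 11/3 (S = 3 + 2/3 = 3 + 2*(⅓) = 3 + ⅔ = 11/3 ≈ 3.6667)
(375 - A(S))² = (375 - 5*11/3)² = (375 - 1*55/3)² = (375 - 55/3)² = (1070/3)² = 1144900/9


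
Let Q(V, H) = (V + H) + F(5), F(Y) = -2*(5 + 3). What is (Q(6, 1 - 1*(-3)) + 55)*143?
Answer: 7007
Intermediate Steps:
F(Y) = -16 (F(Y) = -2*8 = -16)
Q(V, H) = -16 + H + V (Q(V, H) = (V + H) - 16 = (H + V) - 16 = -16 + H + V)
(Q(6, 1 - 1*(-3)) + 55)*143 = ((-16 + (1 - 1*(-3)) + 6) + 55)*143 = ((-16 + (1 + 3) + 6) + 55)*143 = ((-16 + 4 + 6) + 55)*143 = (-6 + 55)*143 = 49*143 = 7007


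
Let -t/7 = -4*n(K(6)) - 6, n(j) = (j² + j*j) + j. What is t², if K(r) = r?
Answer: 4955076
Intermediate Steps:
n(j) = j + 2*j² (n(j) = (j² + j²) + j = 2*j² + j = j + 2*j²)
t = 2226 (t = -7*(-24*(1 + 2*6) - 6) = -7*(-24*(1 + 12) - 6) = -7*(-24*13 - 6) = -7*(-4*78 - 6) = -7*(-312 - 6) = -7*(-318) = 2226)
t² = 2226² = 4955076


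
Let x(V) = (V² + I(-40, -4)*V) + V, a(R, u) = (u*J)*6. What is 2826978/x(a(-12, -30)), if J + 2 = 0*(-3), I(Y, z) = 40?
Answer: 471163/24060 ≈ 19.583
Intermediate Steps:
J = -2 (J = -2 + 0*(-3) = -2 + 0 = -2)
a(R, u) = -12*u (a(R, u) = (u*(-2))*6 = -2*u*6 = -12*u)
x(V) = V² + 41*V (x(V) = (V² + 40*V) + V = V² + 41*V)
2826978/x(a(-12, -30)) = 2826978/(((-12*(-30))*(41 - 12*(-30)))) = 2826978/((360*(41 + 360))) = 2826978/((360*401)) = 2826978/144360 = 2826978*(1/144360) = 471163/24060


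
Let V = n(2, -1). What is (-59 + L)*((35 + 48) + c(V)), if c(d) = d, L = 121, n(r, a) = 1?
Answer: 5208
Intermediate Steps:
V = 1
(-59 + L)*((35 + 48) + c(V)) = (-59 + 121)*((35 + 48) + 1) = 62*(83 + 1) = 62*84 = 5208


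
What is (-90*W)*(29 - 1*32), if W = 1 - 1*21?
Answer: -5400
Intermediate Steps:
W = -20 (W = 1 - 21 = -20)
(-90*W)*(29 - 1*32) = (-90*(-20))*(29 - 1*32) = 1800*(29 - 32) = 1800*(-3) = -5400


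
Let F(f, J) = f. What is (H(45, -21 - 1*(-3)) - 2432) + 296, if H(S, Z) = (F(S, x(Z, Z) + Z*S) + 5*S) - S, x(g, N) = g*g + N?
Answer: -1911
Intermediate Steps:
x(g, N) = N + g² (x(g, N) = g² + N = N + g²)
H(S, Z) = 5*S (H(S, Z) = (S + 5*S) - S = 6*S - S = 5*S)
(H(45, -21 - 1*(-3)) - 2432) + 296 = (5*45 - 2432) + 296 = (225 - 2432) + 296 = -2207 + 296 = -1911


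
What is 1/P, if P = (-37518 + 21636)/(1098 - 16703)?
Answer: 15605/15882 ≈ 0.98256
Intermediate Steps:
P = 15882/15605 (P = -15882/(-15605) = -15882*(-1/15605) = 15882/15605 ≈ 1.0177)
1/P = 1/(15882/15605) = 15605/15882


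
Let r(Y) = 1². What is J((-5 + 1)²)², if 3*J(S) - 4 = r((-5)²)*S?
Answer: 400/9 ≈ 44.444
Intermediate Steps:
r(Y) = 1
J(S) = 4/3 + S/3 (J(S) = 4/3 + (1*S)/3 = 4/3 + S/3)
J((-5 + 1)²)² = (4/3 + (-5 + 1)²/3)² = (4/3 + (⅓)*(-4)²)² = (4/3 + (⅓)*16)² = (4/3 + 16/3)² = (20/3)² = 400/9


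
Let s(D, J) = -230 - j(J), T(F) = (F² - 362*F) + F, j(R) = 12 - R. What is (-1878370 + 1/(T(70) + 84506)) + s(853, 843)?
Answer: -120432592583/64136 ≈ -1.8778e+6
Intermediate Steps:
T(F) = F² - 361*F
s(D, J) = -242 + J (s(D, J) = -230 - (12 - J) = -230 + (-12 + J) = -242 + J)
(-1878370 + 1/(T(70) + 84506)) + s(853, 843) = (-1878370 + 1/(70*(-361 + 70) + 84506)) + (-242 + 843) = (-1878370 + 1/(70*(-291) + 84506)) + 601 = (-1878370 + 1/(-20370 + 84506)) + 601 = (-1878370 + 1/64136) + 601 = -120471138319/64136 + 601 = -120432592583/64136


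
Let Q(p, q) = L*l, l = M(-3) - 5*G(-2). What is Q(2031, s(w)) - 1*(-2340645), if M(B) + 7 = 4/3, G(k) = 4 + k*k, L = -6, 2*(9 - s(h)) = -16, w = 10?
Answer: 2340919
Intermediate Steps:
s(h) = 17 (s(h) = 9 - ½*(-16) = 9 + 8 = 17)
G(k) = 4 + k²
M(B) = -17/3 (M(B) = -7 + 4/3 = -17/3)
l = -137/3 (l = -17/3 - 5*(4 + (-2)²) = -17/3 - 5*(4 + 4) = -17/3 - 5*8 = -17/3 - 40 = -137/3 ≈ -45.667)
Q(p, q) = 274 (Q(p, q) = -6*(-137/3) = 274)
Q(2031, s(w)) - 1*(-2340645) = 274 - 1*(-2340645) = 274 + 2340645 = 2340919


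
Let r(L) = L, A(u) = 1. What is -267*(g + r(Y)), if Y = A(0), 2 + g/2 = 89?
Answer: -46725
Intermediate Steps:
g = 174 (g = -4 + 2*89 = -4 + 178 = 174)
Y = 1
-267*(g + r(Y)) = -267*(174 + 1) = -267*175 = -46725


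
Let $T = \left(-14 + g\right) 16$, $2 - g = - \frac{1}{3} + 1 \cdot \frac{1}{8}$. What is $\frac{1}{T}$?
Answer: $- \frac{3}{566} \approx -0.0053004$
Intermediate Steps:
$g = \frac{53}{24}$ ($g = 2 - \left(- \frac{1}{3} + 1 \cdot \frac{1}{8}\right) = 2 - \left(\left(-1\right) \frac{1}{3} + 1 \cdot \frac{1}{8}\right) = 2 - \left(- \frac{1}{3} + \frac{1}{8}\right) = 2 - - \frac{5}{24} = 2 + \frac{5}{24} = \frac{53}{24} \approx 2.2083$)
$T = - \frac{566}{3}$ ($T = \left(-14 + \frac{53}{24}\right) 16 = \left(- \frac{283}{24}\right) 16 = - \frac{566}{3} \approx -188.67$)
$\frac{1}{T} = \frac{1}{- \frac{566}{3}} = - \frac{3}{566}$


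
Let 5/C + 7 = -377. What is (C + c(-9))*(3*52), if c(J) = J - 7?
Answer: -79937/32 ≈ -2498.0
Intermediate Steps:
c(J) = -7 + J
C = -5/384 (C = 5/(-7 - 377) = 5/(-384) = 5*(-1/384) = -5/384 ≈ -0.013021)
(C + c(-9))*(3*52) = (-5/384 + (-7 - 9))*(3*52) = (-5/384 - 16)*156 = -6149/384*156 = -79937/32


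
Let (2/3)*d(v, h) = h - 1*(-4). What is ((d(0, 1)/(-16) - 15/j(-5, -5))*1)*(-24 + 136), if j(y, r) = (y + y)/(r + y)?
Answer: -3465/2 ≈ -1732.5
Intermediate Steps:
j(y, r) = 2*y/(r + y) (j(y, r) = (2*y)/(r + y) = 2*y/(r + y))
d(v, h) = 6 + 3*h/2 (d(v, h) = 3*(h - 1*(-4))/2 = 3*(h + 4)/2 = 3*(4 + h)/2 = 6 + 3*h/2)
((d(0, 1)/(-16) - 15/j(-5, -5))*1)*(-24 + 136) = (((6 + (3/2)*1)/(-16) - 15/1)*1)*(-24 + 136) = (((6 + 3/2)*(-1/16) - 15/1)*1)*112 = (((15/2)*(-1/16) - 15/1)*1)*112 = ((-15/32 - 15/1)*1)*112 = ((-15/32 - 15*1)*1)*112 = ((-15/32 - 15)*1)*112 = -495/32*1*112 = -495/32*112 = -3465/2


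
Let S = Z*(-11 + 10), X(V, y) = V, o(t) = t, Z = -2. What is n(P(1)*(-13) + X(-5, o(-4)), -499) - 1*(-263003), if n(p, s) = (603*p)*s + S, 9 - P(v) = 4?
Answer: 21325795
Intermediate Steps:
P(v) = 5 (P(v) = 9 - 1*4 = 9 - 4 = 5)
S = 2 (S = -2*(-11 + 10) = -2*(-1) = 2)
n(p, s) = 2 + 603*p*s (n(p, s) = (603*p)*s + 2 = 603*p*s + 2 = 2 + 603*p*s)
n(P(1)*(-13) + X(-5, o(-4)), -499) - 1*(-263003) = (2 + 603*(5*(-13) - 5)*(-499)) - 1*(-263003) = (2 + 603*(-65 - 5)*(-499)) + 263003 = (2 + 603*(-70)*(-499)) + 263003 = (2 + 21062790) + 263003 = 21062792 + 263003 = 21325795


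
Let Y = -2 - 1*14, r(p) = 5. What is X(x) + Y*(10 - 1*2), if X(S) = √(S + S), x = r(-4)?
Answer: -128 + √10 ≈ -124.84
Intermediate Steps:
x = 5
X(S) = √2*√S (X(S) = √(2*S) = √2*√S)
Y = -16 (Y = -2 - 14 = -16)
X(x) + Y*(10 - 1*2) = √2*√5 - 16*(10 - 1*2) = √10 - 16*(10 - 2) = √10 - 16*8 = √10 - 128 = -128 + √10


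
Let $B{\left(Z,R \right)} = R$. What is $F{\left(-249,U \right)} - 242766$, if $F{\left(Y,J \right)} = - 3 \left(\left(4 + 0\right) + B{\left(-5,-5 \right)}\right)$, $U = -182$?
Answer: $-242763$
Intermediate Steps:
$F{\left(Y,J \right)} = 3$ ($F{\left(Y,J \right)} = - 3 \left(\left(4 + 0\right) - 5\right) = - 3 \left(4 - 5\right) = \left(-3\right) \left(-1\right) = 3$)
$F{\left(-249,U \right)} - 242766 = 3 - 242766 = -242763$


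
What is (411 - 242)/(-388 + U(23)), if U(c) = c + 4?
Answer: -169/361 ≈ -0.46814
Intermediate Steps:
U(c) = 4 + c
(411 - 242)/(-388 + U(23)) = (411 - 242)/(-388 + (4 + 23)) = 169/(-388 + 27) = 169/(-361) = 169*(-1/361) = -169/361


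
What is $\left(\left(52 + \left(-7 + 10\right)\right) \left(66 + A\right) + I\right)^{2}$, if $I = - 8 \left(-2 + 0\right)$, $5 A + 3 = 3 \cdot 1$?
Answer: $13293316$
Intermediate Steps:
$A = 0$ ($A = - \frac{3}{5} + \frac{3 \cdot 1}{5} = - \frac{3}{5} + \frac{1}{5} \cdot 3 = - \frac{3}{5} + \frac{3}{5} = 0$)
$I = 16$ ($I = \left(-8\right) \left(-2\right) = 16$)
$\left(\left(52 + \left(-7 + 10\right)\right) \left(66 + A\right) + I\right)^{2} = \left(\left(52 + \left(-7 + 10\right)\right) \left(66 + 0\right) + 16\right)^{2} = \left(\left(52 + 3\right) 66 + 16\right)^{2} = \left(55 \cdot 66 + 16\right)^{2} = \left(3630 + 16\right)^{2} = 3646^{2} = 13293316$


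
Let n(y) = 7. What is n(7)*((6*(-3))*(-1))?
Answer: 126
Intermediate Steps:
n(7)*((6*(-3))*(-1)) = 7*((6*(-3))*(-1)) = 7*(-18*(-1)) = 7*18 = 126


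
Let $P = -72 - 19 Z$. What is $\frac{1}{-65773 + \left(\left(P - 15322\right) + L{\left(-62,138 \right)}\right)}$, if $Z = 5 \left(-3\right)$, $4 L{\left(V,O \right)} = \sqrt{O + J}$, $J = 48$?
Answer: $- \frac{647056}{52335183299} - \frac{2 \sqrt{186}}{52335183299} \approx -1.2364 \cdot 10^{-5}$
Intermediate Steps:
$L{\left(V,O \right)} = \frac{\sqrt{48 + O}}{4}$ ($L{\left(V,O \right)} = \frac{\sqrt{O + 48}}{4} = \frac{\sqrt{48 + O}}{4}$)
$Z = -15$
$P = 213$ ($P = -72 - -285 = -72 + 285 = 213$)
$\frac{1}{-65773 + \left(\left(P - 15322\right) + L{\left(-62,138 \right)}\right)} = \frac{1}{-65773 + \left(\left(213 - 15322\right) + \frac{\sqrt{48 + 138}}{4}\right)} = \frac{1}{-65773 - \left(15109 - \frac{\sqrt{186}}{4}\right)} = \frac{1}{-80882 + \frac{\sqrt{186}}{4}}$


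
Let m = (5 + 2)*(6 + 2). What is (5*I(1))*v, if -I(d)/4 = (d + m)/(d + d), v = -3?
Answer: 1710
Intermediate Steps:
m = 56 (m = 7*8 = 56)
I(d) = -2*(56 + d)/d (I(d) = -4*(d + 56)/(d + d) = -4*(56 + d)/(2*d) = -4*(56 + d)*1/(2*d) = -2*(56 + d)/d)
(5*I(1))*v = (5*(-2 - 112/1))*(-3) = (5*(-2 - 112*1))*(-3) = (5*(-2 - 112))*(-3) = (5*(-114))*(-3) = -570*(-3) = 1710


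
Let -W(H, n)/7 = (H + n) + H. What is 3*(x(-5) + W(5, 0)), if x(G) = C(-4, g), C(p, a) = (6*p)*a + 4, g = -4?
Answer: 90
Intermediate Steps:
C(p, a) = 4 + 6*a*p (C(p, a) = 6*a*p + 4 = 4 + 6*a*p)
x(G) = 100 (x(G) = 4 + 6*(-4)*(-4) = 4 + 96 = 100)
W(H, n) = -14*H - 7*n (W(H, n) = -7*((H + n) + H) = -7*(n + 2*H) = -14*H - 7*n)
3*(x(-5) + W(5, 0)) = 3*(100 + (-14*5 - 7*0)) = 3*(100 + (-70 + 0)) = 3*(100 - 70) = 3*30 = 90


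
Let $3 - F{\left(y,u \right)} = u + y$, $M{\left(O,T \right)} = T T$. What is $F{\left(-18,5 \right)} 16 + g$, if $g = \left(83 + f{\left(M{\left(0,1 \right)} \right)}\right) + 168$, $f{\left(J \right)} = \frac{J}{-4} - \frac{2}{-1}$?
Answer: $\frac{2035}{4} \approx 508.75$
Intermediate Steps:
$M{\left(O,T \right)} = T^{2}$
$f{\left(J \right)} = 2 - \frac{J}{4}$ ($f{\left(J \right)} = J \left(- \frac{1}{4}\right) - -2 = - \frac{J}{4} + 2 = 2 - \frac{J}{4}$)
$F{\left(y,u \right)} = 3 - u - y$ ($F{\left(y,u \right)} = 3 - \left(u + y\right) = 3 - u - y$)
$g = \frac{1011}{4}$ ($g = \left(83 + \left(2 - \frac{1^{2}}{4}\right)\right) + 168 = \left(83 + \left(2 - \frac{1}{4}\right)\right) + 168 = \left(83 + \frac{7}{4}\right) + 168 = \frac{339}{4} + 168 = \frac{1011}{4} \approx 252.75$)
$F{\left(-18,5 \right)} 16 + g = \left(3 - 5 - -18\right) 16 + \frac{1011}{4} = \left(3 - 5 + 18\right) 16 + \frac{1011}{4} = 16 \cdot 16 + \frac{1011}{4} = 256 + \frac{1011}{4} = \frac{2035}{4}$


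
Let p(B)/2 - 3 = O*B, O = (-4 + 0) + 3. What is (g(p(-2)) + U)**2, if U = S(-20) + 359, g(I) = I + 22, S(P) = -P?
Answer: 168921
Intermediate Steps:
O = -1 (O = -4 + 3 = -1)
p(B) = 6 - 2*B (p(B) = 6 + 2*(-B) = 6 - 2*B)
g(I) = 22 + I
U = 379 (U = -1*(-20) + 359 = 20 + 359 = 379)
(g(p(-2)) + U)**2 = ((22 + (6 - 2*(-2))) + 379)**2 = ((22 + (6 + 4)) + 379)**2 = ((22 + 10) + 379)**2 = (32 + 379)**2 = 411**2 = 168921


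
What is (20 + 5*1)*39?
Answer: 975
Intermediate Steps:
(20 + 5*1)*39 = (20 + 5)*39 = 25*39 = 975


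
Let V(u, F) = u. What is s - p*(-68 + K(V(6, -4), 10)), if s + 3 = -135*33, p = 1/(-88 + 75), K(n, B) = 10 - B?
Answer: -58022/13 ≈ -4463.2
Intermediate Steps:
p = -1/13 (p = 1/(-13) = -1/13 ≈ -0.076923)
s = -4458 (s = -3 - 135*33 = -3 - 4455 = -4458)
s - p*(-68 + K(V(6, -4), 10)) = -4458 - (-1)*(-68 + (10 - 1*10))/13 = -4458 - (-1)*(-68 + (10 - 10))/13 = -4458 - (-1)*(-68 + 0)/13 = -4458 - (-1)*(-68)/13 = -4458 - 1*68/13 = -4458 - 68/13 = -58022/13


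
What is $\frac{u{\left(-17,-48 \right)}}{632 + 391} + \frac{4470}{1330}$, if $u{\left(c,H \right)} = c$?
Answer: $\frac{455020}{136059} \approx 3.3443$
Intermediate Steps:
$\frac{u{\left(-17,-48 \right)}}{632 + 391} + \frac{4470}{1330} = - \frac{17}{632 + 391} + \frac{4470}{1330} = - \frac{17}{1023} + 4470 \cdot \frac{1}{1330} = \left(-17\right) \frac{1}{1023} + \frac{447}{133} = - \frac{17}{1023} + \frac{447}{133} = \frac{455020}{136059}$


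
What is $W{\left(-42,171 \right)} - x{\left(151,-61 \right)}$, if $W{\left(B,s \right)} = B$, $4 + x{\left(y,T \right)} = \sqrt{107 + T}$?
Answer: $-38 - \sqrt{46} \approx -44.782$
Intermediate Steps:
$x{\left(y,T \right)} = -4 + \sqrt{107 + T}$
$W{\left(-42,171 \right)} - x{\left(151,-61 \right)} = -42 - \left(-4 + \sqrt{107 - 61}\right) = -42 - \left(-4 + \sqrt{46}\right) = -42 + \left(4 - \sqrt{46}\right) = -38 - \sqrt{46}$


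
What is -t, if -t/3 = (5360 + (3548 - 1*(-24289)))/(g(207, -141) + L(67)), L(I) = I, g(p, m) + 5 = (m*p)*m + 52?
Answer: 33197/1371827 ≈ 0.024199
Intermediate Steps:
g(p, m) = 47 + p*m² (g(p, m) = -5 + ((m*p)*m + 52) = -5 + (p*m² + 52) = -5 + (52 + p*m²) = 47 + p*m²)
t = -33197/1371827 (t = -3*(5360 + (3548 - 1*(-24289)))/((47 + 207*(-141)²) + 67) = -3*(5360 + (3548 + 24289))/((47 + 207*19881) + 67) = -3*(5360 + 27837)/((47 + 4115367) + 67) = -99591/(4115414 + 67) = -99591/4115481 = -3*33197/4115481 = -33197/1371827 ≈ -0.024199)
-t = -1*(-33197/1371827) = 33197/1371827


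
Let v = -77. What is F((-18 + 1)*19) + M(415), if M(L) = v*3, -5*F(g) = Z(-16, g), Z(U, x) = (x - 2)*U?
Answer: -1271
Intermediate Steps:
Z(U, x) = U*(-2 + x) (Z(U, x) = (-2 + x)*U = U*(-2 + x))
F(g) = -32/5 + 16*g/5 (F(g) = -(-16)*(-2 + g)/5 = -(32 - 16*g)/5 = -32/5 + 16*g/5)
M(L) = -231 (M(L) = -77*3 = -231)
F((-18 + 1)*19) + M(415) = (-32/5 + 16*((-18 + 1)*19)/5) - 231 = (-32/5 + 16*(-17*19)/5) - 231 = (-32/5 + (16/5)*(-323)) - 231 = (-32/5 - 5168/5) - 231 = -1040 - 231 = -1271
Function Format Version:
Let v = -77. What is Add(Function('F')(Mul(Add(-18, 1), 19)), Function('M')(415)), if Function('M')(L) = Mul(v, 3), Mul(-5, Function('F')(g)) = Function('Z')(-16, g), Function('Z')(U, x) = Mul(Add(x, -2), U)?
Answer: -1271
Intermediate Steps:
Function('Z')(U, x) = Mul(U, Add(-2, x)) (Function('Z')(U, x) = Mul(Add(-2, x), U) = Mul(U, Add(-2, x)))
Function('F')(g) = Add(Rational(-32, 5), Mul(Rational(16, 5), g)) (Function('F')(g) = Mul(Rational(-1, 5), Mul(-16, Add(-2, g))) = Mul(Rational(-1, 5), Add(32, Mul(-16, g))) = Add(Rational(-32, 5), Mul(Rational(16, 5), g)))
Function('M')(L) = -231 (Function('M')(L) = Mul(-77, 3) = -231)
Add(Function('F')(Mul(Add(-18, 1), 19)), Function('M')(415)) = Add(Add(Rational(-32, 5), Mul(Rational(16, 5), Mul(Add(-18, 1), 19))), -231) = Add(Add(Rational(-32, 5), Mul(Rational(16, 5), Mul(-17, 19))), -231) = Add(Add(Rational(-32, 5), Mul(Rational(16, 5), -323)), -231) = Add(Add(Rational(-32, 5), Rational(-5168, 5)), -231) = Add(-1040, -231) = -1271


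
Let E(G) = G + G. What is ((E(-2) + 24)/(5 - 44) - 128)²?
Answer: 25120144/1521 ≈ 16516.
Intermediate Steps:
E(G) = 2*G
((E(-2) + 24)/(5 - 44) - 128)² = ((2*(-2) + 24)/(5 - 44) - 128)² = ((-4 + 24)/(-39) - 128)² = (20*(-1/39) - 128)² = (-20/39 - 128)² = (-5012/39)² = 25120144/1521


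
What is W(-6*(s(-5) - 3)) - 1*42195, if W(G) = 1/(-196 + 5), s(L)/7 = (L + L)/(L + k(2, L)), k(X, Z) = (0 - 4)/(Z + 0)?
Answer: -8059246/191 ≈ -42195.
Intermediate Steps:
k(X, Z) = -4/Z
s(L) = 14*L/(L - 4/L) (s(L) = 7*((L + L)/(L - 4/L)) = 7*((2*L)/(L - 4/L)) = 7*(2*L/(L - 4/L)) = 14*L/(L - 4/L))
W(G) = -1/191 (W(G) = 1/(-191) = -1/191)
W(-6*(s(-5) - 3)) - 1*42195 = -1/191 - 1*42195 = -1/191 - 42195 = -8059246/191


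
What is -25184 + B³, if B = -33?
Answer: -61121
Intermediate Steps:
-25184 + B³ = -25184 + (-33)³ = -25184 - 35937 = -61121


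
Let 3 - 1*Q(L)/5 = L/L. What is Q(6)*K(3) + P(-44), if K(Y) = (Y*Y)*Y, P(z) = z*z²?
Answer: -84914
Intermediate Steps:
P(z) = z³
K(Y) = Y³ (K(Y) = Y²*Y = Y³)
Q(L) = 10 (Q(L) = 15 - 5*L/L = 15 - 5*1 = 15 - 5 = 10)
Q(6)*K(3) + P(-44) = 10*3³ + (-44)³ = 10*27 - 85184 = 270 - 85184 = -84914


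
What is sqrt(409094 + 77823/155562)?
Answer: sqrt(1099988558096318)/51854 ≈ 639.61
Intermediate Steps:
sqrt(409094 + 77823/155562) = sqrt(409094 + 77823*(1/155562)) = sqrt(409094 + 25941/51854) = sqrt(21213186217/51854) = sqrt(1099988558096318)/51854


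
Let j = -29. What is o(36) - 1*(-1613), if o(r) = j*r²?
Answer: -35971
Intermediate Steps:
o(r) = -29*r²
o(36) - 1*(-1613) = -29*36² - 1*(-1613) = -29*1296 + 1613 = -37584 + 1613 = -35971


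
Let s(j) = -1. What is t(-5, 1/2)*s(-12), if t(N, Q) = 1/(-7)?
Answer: 1/7 ≈ 0.14286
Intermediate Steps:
t(N, Q) = -1/7
t(-5, 1/2)*s(-12) = -1/7*(-1) = 1/7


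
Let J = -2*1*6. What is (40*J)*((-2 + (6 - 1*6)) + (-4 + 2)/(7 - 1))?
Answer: 1120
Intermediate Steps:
J = -12 (J = -2*6 = -12)
(40*J)*((-2 + (6 - 1*6)) + (-4 + 2)/(7 - 1)) = (40*(-12))*((-2 + (6 - 1*6)) + (-4 + 2)/(7 - 1)) = -480*((-2 + (6 - 6)) - 2/6) = -480*((-2 + 0) - 2*⅙) = -480*(-2 - ⅓) = -480*(-7/3) = 1120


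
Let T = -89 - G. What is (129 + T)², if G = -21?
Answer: 3721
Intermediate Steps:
T = -68 (T = -89 - 1*(-21) = -89 + 21 = -68)
(129 + T)² = (129 - 68)² = 61² = 3721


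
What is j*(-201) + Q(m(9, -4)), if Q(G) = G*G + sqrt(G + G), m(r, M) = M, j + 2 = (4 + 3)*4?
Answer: -5210 + 2*I*sqrt(2) ≈ -5210.0 + 2.8284*I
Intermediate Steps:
j = 26 (j = -2 + (4 + 3)*4 = -2 + 7*4 = -2 + 28 = 26)
Q(G) = G**2 + sqrt(2)*sqrt(G) (Q(G) = G**2 + sqrt(2*G) = G**2 + sqrt(2)*sqrt(G))
j*(-201) + Q(m(9, -4)) = 26*(-201) + ((-4)**2 + sqrt(2)*sqrt(-4)) = -5226 + (16 + sqrt(2)*(2*I)) = -5226 + (16 + 2*I*sqrt(2)) = -5210 + 2*I*sqrt(2)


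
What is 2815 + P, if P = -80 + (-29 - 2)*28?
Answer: 1867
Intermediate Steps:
P = -948 (P = -80 - 31*28 = -80 - 868 = -948)
2815 + P = 2815 - 948 = 1867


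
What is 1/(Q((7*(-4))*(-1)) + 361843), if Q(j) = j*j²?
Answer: 1/383795 ≈ 2.6056e-6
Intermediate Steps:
Q(j) = j³
1/(Q((7*(-4))*(-1)) + 361843) = 1/(((7*(-4))*(-1))³ + 361843) = 1/((-28*(-1))³ + 361843) = 1/(28³ + 361843) = 1/(21952 + 361843) = 1/383795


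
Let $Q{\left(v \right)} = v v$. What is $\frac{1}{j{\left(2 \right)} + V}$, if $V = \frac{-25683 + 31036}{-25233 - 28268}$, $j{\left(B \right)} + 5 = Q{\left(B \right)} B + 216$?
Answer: $\frac{53501}{11711366} \approx 0.0045683$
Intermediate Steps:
$Q{\left(v \right)} = v^{2}$
$j{\left(B \right)} = 211 + B^{3}$ ($j{\left(B \right)} = -5 + \left(B^{2} B + 216\right) = -5 + \left(B^{3} + 216\right) = -5 + \left(216 + B^{3}\right) = 211 + B^{3}$)
$V = - \frac{5353}{53501}$ ($V = \frac{5353}{-53501} = 5353 \left(- \frac{1}{53501}\right) = - \frac{5353}{53501} \approx -0.10005$)
$\frac{1}{j{\left(2 \right)} + V} = \frac{1}{\left(211 + 2^{3}\right) - \frac{5353}{53501}} = \frac{1}{\left(211 + 8\right) - \frac{5353}{53501}} = \frac{1}{219 - \frac{5353}{53501}} = \frac{1}{\frac{11711366}{53501}} = \frac{53501}{11711366}$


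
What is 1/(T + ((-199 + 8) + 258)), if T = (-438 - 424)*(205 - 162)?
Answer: -1/36999 ≈ -2.7028e-5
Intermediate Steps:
T = -37066 (T = -862*43 = -37066)
1/(T + ((-199 + 8) + 258)) = 1/(-37066 + ((-199 + 8) + 258)) = 1/(-37066 + (-191 + 258)) = 1/(-37066 + 67) = 1/(-36999) = -1/36999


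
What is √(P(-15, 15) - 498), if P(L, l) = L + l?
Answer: I*√498 ≈ 22.316*I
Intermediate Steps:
√(P(-15, 15) - 498) = √((-15 + 15) - 498) = √(0 - 498) = √(-498) = I*√498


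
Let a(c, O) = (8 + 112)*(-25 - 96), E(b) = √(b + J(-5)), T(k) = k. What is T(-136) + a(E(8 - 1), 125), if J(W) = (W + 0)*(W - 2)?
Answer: -14656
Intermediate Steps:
J(W) = W*(-2 + W)
E(b) = √(35 + b) (E(b) = √(b - 5*(-2 - 5)) = √(b - 5*(-7)) = √(b + 35) = √(35 + b))
a(c, O) = -14520 (a(c, O) = 120*(-121) = -14520)
T(-136) + a(E(8 - 1), 125) = -136 - 14520 = -14656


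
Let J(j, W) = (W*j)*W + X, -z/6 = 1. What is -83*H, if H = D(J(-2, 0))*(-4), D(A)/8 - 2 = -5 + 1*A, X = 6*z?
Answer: -103584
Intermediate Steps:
z = -6 (z = -6*1 = -6)
X = -36 (X = 6*(-6) = -36)
J(j, W) = -36 + j*W² (J(j, W) = (W*j)*W - 36 = j*W² - 36 = -36 + j*W²)
D(A) = -24 + 8*A (D(A) = 16 + 8*(-5 + 1*A) = 16 + 8*(-5 + A) = 16 + (-40 + 8*A) = -24 + 8*A)
H = 1248 (H = (-24 + 8*(-36 - 2*0²))*(-4) = (-24 + 8*(-36 - 2*0))*(-4) = (-24 + 8*(-36 + 0))*(-4) = (-24 + 8*(-36))*(-4) = (-24 - 288)*(-4) = -312*(-4) = 1248)
-83*H = -83*1248 = -103584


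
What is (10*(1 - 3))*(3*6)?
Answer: -360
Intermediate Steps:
(10*(1 - 3))*(3*6) = (10*(-2))*18 = -20*18 = -360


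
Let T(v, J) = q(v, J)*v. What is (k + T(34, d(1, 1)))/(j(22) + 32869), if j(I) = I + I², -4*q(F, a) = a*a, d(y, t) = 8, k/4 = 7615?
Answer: 9972/11125 ≈ 0.89636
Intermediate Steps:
k = 30460 (k = 4*7615 = 30460)
q(F, a) = -a²/4 (q(F, a) = -a*a/4 = -a²/4)
T(v, J) = -v*J²/4 (T(v, J) = (-J²/4)*v = -v*J²/4)
(k + T(34, d(1, 1)))/(j(22) + 32869) = (30460 - ¼*34*8²)/(22*(1 + 22) + 32869) = (30460 - ¼*34*64)/(22*23 + 32869) = (30460 - 544)/(506 + 32869) = 29916/33375 = 29916*(1/33375) = 9972/11125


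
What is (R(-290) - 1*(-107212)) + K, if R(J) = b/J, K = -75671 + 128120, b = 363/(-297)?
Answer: 416715221/2610 ≈ 1.5966e+5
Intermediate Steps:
b = -11/9 (b = 363*(-1/297) = -11/9 ≈ -1.2222)
K = 52449
R(J) = -11/(9*J)
(R(-290) - 1*(-107212)) + K = (-11/9/(-290) - 1*(-107212)) + 52449 = (-11/9*(-1/290) + 107212) + 52449 = (11/2610 + 107212) + 52449 = 279823331/2610 + 52449 = 416715221/2610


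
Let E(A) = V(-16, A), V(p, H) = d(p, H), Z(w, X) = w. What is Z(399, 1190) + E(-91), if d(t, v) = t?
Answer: 383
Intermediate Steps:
V(p, H) = p
E(A) = -16
Z(399, 1190) + E(-91) = 399 - 16 = 383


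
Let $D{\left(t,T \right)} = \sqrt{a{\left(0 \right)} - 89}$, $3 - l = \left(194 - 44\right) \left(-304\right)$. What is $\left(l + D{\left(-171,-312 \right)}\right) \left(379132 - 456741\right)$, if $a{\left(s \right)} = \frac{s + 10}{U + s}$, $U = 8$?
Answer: $-3539203227 - \frac{232827 i \sqrt{39}}{2} \approx -3.5392 \cdot 10^{9} - 7.27 \cdot 10^{5} i$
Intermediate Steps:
$a{\left(s \right)} = \frac{10 + s}{8 + s}$ ($a{\left(s \right)} = \frac{s + 10}{8 + s} = \frac{10 + s}{8 + s}$)
$l = 45603$ ($l = 3 - \left(194 - 44\right) \left(-304\right) = 3 - 150 \left(-304\right) = 3 - -45600 = 3 + 45600 = 45603$)
$D{\left(t,T \right)} = \frac{3 i \sqrt{39}}{2}$ ($D{\left(t,T \right)} = \sqrt{\frac{10 + 0}{8 + 0} - 89} = \sqrt{\frac{1}{8} \cdot 10 - 89} = \sqrt{\frac{5}{4} - 89} = \sqrt{- \frac{351}{4}} = \frac{3 i \sqrt{39}}{2}$)
$\left(l + D{\left(-171,-312 \right)}\right) \left(379132 - 456741\right) = \left(45603 + \frac{3 i \sqrt{39}}{2}\right) \left(379132 - 456741\right) = \left(45603 + \frac{3 i \sqrt{39}}{2}\right) \left(-77609\right) = -3539203227 - \frac{232827 i \sqrt{39}}{2}$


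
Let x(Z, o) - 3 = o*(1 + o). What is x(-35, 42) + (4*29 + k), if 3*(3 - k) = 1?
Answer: 5783/3 ≈ 1927.7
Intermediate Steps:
k = 8/3 (k = 3 - ⅓*1 = 3 - ⅓ = 8/3 ≈ 2.6667)
x(Z, o) = 3 + o*(1 + o)
x(-35, 42) + (4*29 + k) = (3 + 42 + 42²) + (4*29 + 8/3) = (3 + 42 + 1764) + (116 + 8/3) = 1809 + 356/3 = 5783/3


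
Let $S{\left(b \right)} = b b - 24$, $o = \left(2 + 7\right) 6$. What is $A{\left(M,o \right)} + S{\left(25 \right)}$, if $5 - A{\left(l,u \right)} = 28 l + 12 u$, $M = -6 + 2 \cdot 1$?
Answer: $70$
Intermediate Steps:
$M = -4$ ($M = -6 + 2 = -4$)
$o = 54$ ($o = 9 \cdot 6 = 54$)
$S{\left(b \right)} = -24 + b^{2}$ ($S{\left(b \right)} = b^{2} - 24 = -24 + b^{2}$)
$A{\left(l,u \right)} = 5 - 28 l - 12 u$ ($A{\left(l,u \right)} = 5 - \left(28 l + 12 u\right) = 5 - \left(12 u + 28 l\right) = 5 - 28 l - 12 u$)
$A{\left(M,o \right)} + S{\left(25 \right)} = \left(5 - -112 - 648\right) - \left(24 - 25^{2}\right) = \left(5 + 112 - 648\right) + \left(-24 + 625\right) = -531 + 601 = 70$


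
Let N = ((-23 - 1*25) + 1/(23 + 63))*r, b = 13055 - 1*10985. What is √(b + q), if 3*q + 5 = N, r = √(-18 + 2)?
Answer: √(34419135 - 1064766*I)/129 ≈ 45.484 - 0.70337*I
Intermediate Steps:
r = 4*I (r = √(-16) = 4*I ≈ 4.0*I)
b = 2070 (b = 13055 - 10985 = 2070)
N = -8254*I/43 (N = ((-23 - 1*25) + 1/(23 + 63))*(4*I) = ((-23 - 25) + 1/86)*(4*I) = (-48 + 1/86)*(4*I) = -8254*I/43 ≈ -191.95*I)
q = -5/3 - 8254*I/129 (q = -5/3 + (-8254*I/43)/3 = -5/3 - 8254*I/129 ≈ -1.6667 - 63.984*I)
√(b + q) = √(2070 + (-5/3 - 8254*I/129)) = √(6205/3 - 8254*I/129)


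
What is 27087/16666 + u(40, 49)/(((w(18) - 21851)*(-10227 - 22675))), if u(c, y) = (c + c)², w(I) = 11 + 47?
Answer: 9711193640141/5975038372238 ≈ 1.6253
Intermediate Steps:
w(I) = 58
u(c, y) = 4*c² (u(c, y) = (2*c)² = 4*c²)
27087/16666 + u(40, 49)/(((w(18) - 21851)*(-10227 - 22675))) = 27087/16666 + (4*40²)/(((58 - 21851)*(-10227 - 22675))) = 27087*(1/16666) + (4*1600)/((-21793*(-32902))) = 27087/16666 + 6400/717033286 = 27087/16666 + 6400*(1/717033286) = 27087/16666 + 3200/358516643 = 9711193640141/5975038372238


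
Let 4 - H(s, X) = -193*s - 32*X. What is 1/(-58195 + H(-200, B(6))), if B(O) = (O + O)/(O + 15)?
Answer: -7/677409 ≈ -1.0333e-5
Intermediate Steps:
B(O) = 2*O/(15 + O) (B(O) = (2*O)/(15 + O) = 2*O/(15 + O))
H(s, X) = 4 + 32*X + 193*s (H(s, X) = 4 - (-193*s - 32*X) = 4 + (32*X + 193*s) = 4 + 32*X + 193*s)
1/(-58195 + H(-200, B(6))) = 1/(-58195 + (4 + 32*(2*6/(15 + 6)) + 193*(-200))) = 1/(-58195 + (4 + 32*(2*6/21) - 38600)) = 1/(-58195 + (4 + 32*(2*6*(1/21)) - 38600)) = 1/(-58195 + (4 + 32*(4/7) - 38600)) = 1/(-58195 + (4 + 128/7 - 38600)) = 1/(-58195 - 270044/7) = 1/(-677409/7) = -7/677409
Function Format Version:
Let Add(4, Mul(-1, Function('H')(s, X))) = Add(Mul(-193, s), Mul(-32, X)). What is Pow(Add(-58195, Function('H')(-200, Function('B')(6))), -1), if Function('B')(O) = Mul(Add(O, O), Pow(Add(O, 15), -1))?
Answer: Rational(-7, 677409) ≈ -1.0333e-5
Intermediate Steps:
Function('B')(O) = Mul(2, O, Pow(Add(15, O), -1)) (Function('B')(O) = Mul(Mul(2, O), Pow(Add(15, O), -1)) = Mul(2, O, Pow(Add(15, O), -1)))
Function('H')(s, X) = Add(4, Mul(32, X), Mul(193, s)) (Function('H')(s, X) = Add(4, Mul(-1, Add(Mul(-193, s), Mul(-32, X)))) = Add(4, Add(Mul(32, X), Mul(193, s))) = Add(4, Mul(32, X), Mul(193, s)))
Pow(Add(-58195, Function('H')(-200, Function('B')(6))), -1) = Pow(Add(-58195, Add(4, Mul(32, Mul(2, 6, Pow(Add(15, 6), -1))), Mul(193, -200))), -1) = Pow(Add(-58195, Add(4, Mul(32, Mul(2, 6, Pow(21, -1))), -38600)), -1) = Pow(Add(-58195, Add(4, Mul(32, Mul(2, 6, Rational(1, 21))), -38600)), -1) = Pow(Add(-58195, Add(4, Mul(32, Rational(4, 7)), -38600)), -1) = Pow(Add(-58195, Add(4, Rational(128, 7), -38600)), -1) = Pow(Add(-58195, Rational(-270044, 7)), -1) = Pow(Rational(-677409, 7), -1) = Rational(-7, 677409)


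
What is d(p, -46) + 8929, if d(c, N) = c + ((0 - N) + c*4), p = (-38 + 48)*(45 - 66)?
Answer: 7925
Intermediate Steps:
p = -210 (p = 10*(-21) = -210)
d(c, N) = -N + 5*c (d(c, N) = c + (-N + 4*c) = -N + 5*c)
d(p, -46) + 8929 = (-1*(-46) + 5*(-210)) + 8929 = (46 - 1050) + 8929 = -1004 + 8929 = 7925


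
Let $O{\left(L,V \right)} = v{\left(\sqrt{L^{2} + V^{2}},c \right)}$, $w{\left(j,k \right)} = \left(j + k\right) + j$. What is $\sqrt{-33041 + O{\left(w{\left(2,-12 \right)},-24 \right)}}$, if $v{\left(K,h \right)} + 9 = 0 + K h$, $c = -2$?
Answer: $\sqrt{-33050 - 16 \sqrt{10}} \approx 181.94 i$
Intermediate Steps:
$v{\left(K,h \right)} = -9 + K h$ ($v{\left(K,h \right)} = -9 + \left(0 + K h\right) = -9 + K h$)
$w{\left(j,k \right)} = k + 2 j$
$O{\left(L,V \right)} = -9 - 2 \sqrt{L^{2} + V^{2}}$ ($O{\left(L,V \right)} = -9 + \sqrt{L^{2} + V^{2}} \left(-2\right) = -9 - 2 \sqrt{L^{2} + V^{2}}$)
$\sqrt{-33041 + O{\left(w{\left(2,-12 \right)},-24 \right)}} = \sqrt{-33041 - \left(9 + 2 \sqrt{\left(-12 + 2 \cdot 2\right)^{2} + \left(-24\right)^{2}}\right)} = \sqrt{-33041 - \left(9 + 2 \sqrt{\left(-12 + 4\right)^{2} + 576}\right)} = \sqrt{-33041 - \left(9 + 2 \sqrt{\left(-8\right)^{2} + 576}\right)} = \sqrt{-33041 - \left(9 + 2 \sqrt{64 + 576}\right)} = \sqrt{-33041 - \left(9 + 2 \sqrt{640}\right)} = \sqrt{-33041 - \left(9 + 2 \cdot 8 \sqrt{10}\right)} = \sqrt{-33041 - \left(9 + 16 \sqrt{10}\right)} = \sqrt{-33050 - 16 \sqrt{10}}$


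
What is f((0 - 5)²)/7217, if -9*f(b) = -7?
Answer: 1/9279 ≈ 0.00010777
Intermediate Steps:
f(b) = 7/9 (f(b) = -⅑*(-7) = 7/9)
f((0 - 5)²)/7217 = (7/9)/7217 = (7/9)*(1/7217) = 1/9279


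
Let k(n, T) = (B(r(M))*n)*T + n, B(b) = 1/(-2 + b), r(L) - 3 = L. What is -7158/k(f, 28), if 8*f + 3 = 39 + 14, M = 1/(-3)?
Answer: -28632/1075 ≈ -26.634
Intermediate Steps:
M = -1/3 ≈ -0.33333
r(L) = 3 + L
f = 25/4 (f = -3/8 + (39 + 14)/8 = -3/8 + (1/8)*53 = -3/8 + 53/8 = 25/4 ≈ 6.2500)
k(n, T) = n + 3*T*n/2 (k(n, T) = (n/(-2 + (3 - 1/3)))*T + n = (n/(-2 + 8/3))*T + n = (n/(2/3))*T + n = (3*n/2)*T + n = 3*T*n/2 + n = n + 3*T*n/2)
-7158/k(f, 28) = -7158*8/(25*(2 + 3*28)) = -7158*8/(25*(2 + 84)) = -7158/((1/2)*(25/4)*86) = -7158/1075/4 = -7158*4/1075 = -28632/1075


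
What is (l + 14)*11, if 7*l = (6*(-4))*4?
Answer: 22/7 ≈ 3.1429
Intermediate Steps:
l = -96/7 (l = ((6*(-4))*4)/7 = (-24*4)/7 = (⅐)*(-96) = -96/7 ≈ -13.714)
(l + 14)*11 = (-96/7 + 14)*11 = (2/7)*11 = 22/7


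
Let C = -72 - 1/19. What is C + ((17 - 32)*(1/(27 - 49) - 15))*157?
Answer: 14780477/418 ≈ 35360.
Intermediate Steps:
C = -1369/19 (C = -72 - 1*1/19 = -72 - 1/19 = -1369/19 ≈ -72.053)
C + ((17 - 32)*(1/(27 - 49) - 15))*157 = -1369/19 + ((17 - 32)*(1/(27 - 49) - 15))*157 = -1369/19 - 15*(1/(-22) - 15)*157 = -1369/19 - 15*(-1/22 - 15)*157 = -1369/19 - 15*(-331/22)*157 = -1369/19 + (4965/22)*157 = -1369/19 + 779505/22 = 14780477/418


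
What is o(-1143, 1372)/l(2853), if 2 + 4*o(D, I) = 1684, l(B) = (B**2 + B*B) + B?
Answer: 841/32564142 ≈ 2.5826e-5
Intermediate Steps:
l(B) = B + 2*B**2 (l(B) = (B**2 + B**2) + B = 2*B**2 + B = B + 2*B**2)
o(D, I) = 841/2 (o(D, I) = -1/2 + (1/4)*1684 = -1/2 + 421 = 841/2)
o(-1143, 1372)/l(2853) = 841/(2*((2853*(1 + 2*2853)))) = 841/(2*((2853*(1 + 5706)))) = 841/(2*((2853*5707))) = (841/2)/16282071 = (841/2)*(1/16282071) = 841/32564142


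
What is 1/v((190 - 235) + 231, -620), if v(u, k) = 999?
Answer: 1/999 ≈ 0.0010010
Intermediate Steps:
1/v((190 - 235) + 231, -620) = 1/999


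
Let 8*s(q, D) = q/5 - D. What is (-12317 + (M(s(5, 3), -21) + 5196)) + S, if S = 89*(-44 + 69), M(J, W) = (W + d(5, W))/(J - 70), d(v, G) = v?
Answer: -1375712/281 ≈ -4895.8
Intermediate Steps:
s(q, D) = -D/8 + q/40 (s(q, D) = (q/5 - D)/8 = (-D + q/5)/8 = -D/8 + q/40)
M(J, W) = (5 + W)/(-70 + J) (M(J, W) = (W + 5)/(J - 70) = (5 + W)/(-70 + J))
S = 2225 (S = 89*25 = 2225)
(-12317 + (M(s(5, 3), -21) + 5196)) + S = (-12317 + ((5 - 21)/(-70 + (-⅛*3 + (1/40)*5)) + 5196)) + 2225 = (-12317 + (-16/(-70 + (-3/8 + ⅛)) + 5196)) + 2225 = (-12317 + (-16/(-70 - ¼) + 5196)) + 2225 = (-12317 + (-16/(-281/4) + 5196)) + 2225 = (-12317 + (-4/281*(-16) + 5196)) + 2225 = (-12317 + (64/281 + 5196)) + 2225 = (-12317 + 1460140/281) + 2225 = -2000937/281 + 2225 = -1375712/281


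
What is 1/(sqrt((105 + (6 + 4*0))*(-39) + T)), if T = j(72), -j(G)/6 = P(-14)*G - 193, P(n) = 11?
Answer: -I*sqrt(7923)/7923 ≈ -0.011235*I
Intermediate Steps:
j(G) = 1158 - 66*G (j(G) = -6*(11*G - 193) = -6*(-193 + 11*G) = 1158 - 66*G)
T = -3594 (T = 1158 - 66*72 = 1158 - 4752 = -3594)
1/(sqrt((105 + (6 + 4*0))*(-39) + T)) = 1/(sqrt((105 + (6 + 4*0))*(-39) - 3594)) = 1/(sqrt((105 + (6 + 0))*(-39) - 3594)) = 1/(sqrt((105 + 6)*(-39) - 3594)) = 1/(sqrt(111*(-39) - 3594)) = 1/(sqrt(-4329 - 3594)) = 1/(sqrt(-7923)) = 1/(I*sqrt(7923)) = -I*sqrt(7923)/7923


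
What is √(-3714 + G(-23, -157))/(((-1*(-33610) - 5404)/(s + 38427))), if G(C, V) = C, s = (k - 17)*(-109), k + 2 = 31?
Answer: 12373*I*√3737/9402 ≈ 80.448*I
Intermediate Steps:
k = 29 (k = -2 + 31 = 29)
s = -1308 (s = (29 - 17)*(-109) = 12*(-109) = -1308)
√(-3714 + G(-23, -157))/(((-1*(-33610) - 5404)/(s + 38427))) = √(-3714 - 23)/(((-1*(-33610) - 5404)/(-1308 + 38427))) = √(-3737)/(((33610 - 5404)/37119)) = (I*√3737)/((28206*(1/37119))) = (I*√3737)/(9402/12373) = (I*√3737)*(12373/9402) = 12373*I*√3737/9402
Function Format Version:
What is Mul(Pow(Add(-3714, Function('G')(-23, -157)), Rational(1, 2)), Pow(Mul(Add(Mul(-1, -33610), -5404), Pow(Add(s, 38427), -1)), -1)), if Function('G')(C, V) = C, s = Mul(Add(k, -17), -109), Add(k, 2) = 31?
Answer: Mul(Rational(12373, 9402), I, Pow(3737, Rational(1, 2))) ≈ Mul(80.448, I)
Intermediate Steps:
k = 29 (k = Add(-2, 31) = 29)
s = -1308 (s = Mul(Add(29, -17), -109) = Mul(12, -109) = -1308)
Mul(Pow(Add(-3714, Function('G')(-23, -157)), Rational(1, 2)), Pow(Mul(Add(Mul(-1, -33610), -5404), Pow(Add(s, 38427), -1)), -1)) = Mul(Pow(Add(-3714, -23), Rational(1, 2)), Pow(Mul(Add(Mul(-1, -33610), -5404), Pow(Add(-1308, 38427), -1)), -1)) = Mul(Pow(-3737, Rational(1, 2)), Pow(Mul(Add(33610, -5404), Pow(37119, -1)), -1)) = Mul(Mul(I, Pow(3737, Rational(1, 2))), Pow(Mul(28206, Rational(1, 37119)), -1)) = Mul(Mul(I, Pow(3737, Rational(1, 2))), Pow(Rational(9402, 12373), -1)) = Mul(Mul(I, Pow(3737, Rational(1, 2))), Rational(12373, 9402)) = Mul(Rational(12373, 9402), I, Pow(3737, Rational(1, 2)))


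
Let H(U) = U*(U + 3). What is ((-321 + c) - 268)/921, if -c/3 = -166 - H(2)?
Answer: -61/921 ≈ -0.066232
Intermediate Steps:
H(U) = U*(3 + U)
c = 528 (c = -3*(-166 - 2*(3 + 2)) = -3*(-166 - 2*5) = -3*(-166 - 1*10) = -3*(-166 - 10) = -3*(-176) = 528)
((-321 + c) - 268)/921 = ((-321 + 528) - 268)/921 = (207 - 268)*(1/921) = -61*1/921 = -61/921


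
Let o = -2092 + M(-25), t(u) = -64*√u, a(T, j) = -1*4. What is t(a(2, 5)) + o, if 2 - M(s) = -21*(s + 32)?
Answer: -1943 - 128*I ≈ -1943.0 - 128.0*I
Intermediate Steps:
a(T, j) = -4
M(s) = 674 + 21*s (M(s) = 2 - (-21)*(s + 32) = 2 - (-21)*(32 + s) = 2 - (-672 - 21*s) = 2 + (672 + 21*s) = 674 + 21*s)
o = -1943 (o = -2092 + (674 + 21*(-25)) = -2092 + (674 - 525) = -2092 + 149 = -1943)
t(a(2, 5)) + o = -128*I - 1943 = -1943 - 128*I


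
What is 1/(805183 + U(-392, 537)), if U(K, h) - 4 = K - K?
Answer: 1/805187 ≈ 1.2419e-6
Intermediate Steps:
U(K, h) = 4 (U(K, h) = 4 + (K - K) = 4 + 0 = 4)
1/(805183 + U(-392, 537)) = 1/(805183 + 4) = 1/805187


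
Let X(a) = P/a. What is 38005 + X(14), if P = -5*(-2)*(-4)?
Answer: 266015/7 ≈ 38002.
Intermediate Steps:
P = -40 (P = 10*(-4) = -40)
X(a) = -40/a
38005 + X(14) = 38005 - 40/14 = 38005 - 40*1/14 = 38005 - 20/7 = 266015/7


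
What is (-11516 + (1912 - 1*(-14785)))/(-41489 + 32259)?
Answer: -5181/9230 ≈ -0.56132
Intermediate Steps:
(-11516 + (1912 - 1*(-14785)))/(-41489 + 32259) = (-11516 + (1912 + 14785))/(-9230) = (-11516 + 16697)*(-1/9230) = 5181*(-1/9230) = -5181/9230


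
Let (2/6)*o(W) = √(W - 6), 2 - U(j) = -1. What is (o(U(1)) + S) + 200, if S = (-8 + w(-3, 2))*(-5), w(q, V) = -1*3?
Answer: 255 + 3*I*√3 ≈ 255.0 + 5.1962*I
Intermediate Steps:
w(q, V) = -3
U(j) = 3 (U(j) = 2 - 1*(-1) = 2 + 1 = 3)
o(W) = 3*√(-6 + W) (o(W) = 3*√(W - 6) = 3*√(-6 + W))
S = 55 (S = (-8 - 3)*(-5) = -11*(-5) = 55)
(o(U(1)) + S) + 200 = (3*√(-6 + 3) + 55) + 200 = (3*√(-3) + 55) + 200 = (3*(I*√3) + 55) + 200 = (3*I*√3 + 55) + 200 = (55 + 3*I*√3) + 200 = 255 + 3*I*√3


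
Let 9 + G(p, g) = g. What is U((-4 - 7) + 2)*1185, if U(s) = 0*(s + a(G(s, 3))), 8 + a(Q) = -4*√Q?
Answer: 0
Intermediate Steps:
G(p, g) = -9 + g
a(Q) = -8 - 4*√Q
U(s) = 0 (U(s) = 0*(s + (-8 - 4*√(-9 + 3))) = 0*(s + (-8 - 4*I*√6)) = 0*(-8 + s - 4*I*√6) = 0)
U((-4 - 7) + 2)*1185 = 0*1185 = 0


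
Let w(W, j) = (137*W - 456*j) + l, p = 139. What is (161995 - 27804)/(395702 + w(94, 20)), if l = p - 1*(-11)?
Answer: 134191/399610 ≈ 0.33580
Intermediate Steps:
l = 150 (l = 139 - 1*(-11) = 139 + 11 = 150)
w(W, j) = 150 - 456*j + 137*W (w(W, j) = (137*W - 456*j) + 150 = (-456*j + 137*W) + 150 = 150 - 456*j + 137*W)
(161995 - 27804)/(395702 + w(94, 20)) = (161995 - 27804)/(395702 + (150 - 456*20 + 137*94)) = 134191/(395702 + (150 - 9120 + 12878)) = 134191/(395702 + 3908) = 134191/399610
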